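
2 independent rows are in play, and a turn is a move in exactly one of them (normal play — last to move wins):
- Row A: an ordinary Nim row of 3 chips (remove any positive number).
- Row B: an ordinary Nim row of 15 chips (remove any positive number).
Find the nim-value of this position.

12

Row A is a plain Nim row of size 3, so its Grundy value is 3.
Row B is a plain Nim row of size 15, so its Grundy value is 15.
The value of a disjunctive sum is the nim-sum of the parts.
Combined value = 3 ⊕ 15 = 12.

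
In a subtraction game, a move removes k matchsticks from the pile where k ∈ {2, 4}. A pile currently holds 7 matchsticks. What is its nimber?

Compute g(0), g(1), … for moves {2, 4}:
k:     0  1  2  3  4  5  6  7
g(k):  0  0  1  1  2  2  0  0
So g(7) = 0.

0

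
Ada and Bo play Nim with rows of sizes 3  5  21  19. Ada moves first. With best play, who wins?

Bo wins

Nim-sum: 3 XOR 5 XOR 21 XOR 19 = 0.
The nim-sum is 0, so this is a P-position: the player to move is in a losing position under optimal play; Ada is about to move from it and so loses — Bo wins.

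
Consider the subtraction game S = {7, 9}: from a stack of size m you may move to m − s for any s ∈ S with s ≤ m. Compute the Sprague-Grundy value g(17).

Grundy values for subtraction set {7, 9}:
k:     0  1  2  3  4  5  6  7  8  9 10 11 12 13 14 15 16 17
g(k):  0  0  0  0  0  0  0  1  1  1  1  1  1  1  2  2  0  0
So g(17) = 0.

0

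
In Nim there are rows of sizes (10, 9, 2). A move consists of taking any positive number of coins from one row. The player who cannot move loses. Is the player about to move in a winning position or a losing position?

Winning position

Compute the nim-sum pairwise:
10 ^ 9 = 3
3 ^ 2 = 1
The nim-sum is 1 ≠ 0, so this is an N-position: the player to move can win.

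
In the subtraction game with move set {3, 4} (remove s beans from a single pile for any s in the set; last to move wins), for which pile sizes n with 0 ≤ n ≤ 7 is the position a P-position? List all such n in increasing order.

0, 1, 2, 7

Grundy values for subtraction set {3, 4}:
g(0) = mex{} = 0
g(1) = mex{} = 0
g(2) = mex{} = 0
g(3) = mex{0} = 1
g(4) = mex{0} = 1
g(5) = mex{0} = 1
g(6) = mex{0,1} = 2
g(7) = mex{1} = 0
The P-positions (g = 0) in 0..7 are 0, 1, 2, 7.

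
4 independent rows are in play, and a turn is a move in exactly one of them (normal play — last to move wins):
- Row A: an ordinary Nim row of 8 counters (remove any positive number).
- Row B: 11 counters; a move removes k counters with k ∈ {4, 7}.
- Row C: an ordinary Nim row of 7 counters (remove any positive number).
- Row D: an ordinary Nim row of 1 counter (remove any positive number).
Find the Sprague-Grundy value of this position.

Row A is a plain Nim row of size 8, so its Grundy value is 8.
For row B, compute g(0), g(1), … with moves {4, 7}:
g(0) = mex{} = 0
g(1) = mex{} = 0
g(2) = mex{} = 0
g(3) = mex{} = 0
g(4) = mex{0} = 1
g(5) = mex{0} = 1
g(6) = mex{0} = 1
g(7) = mex{0} = 1
g(8) = mex{0,1} = 2
g(9) = mex{0,1} = 2
g(10) = mex{0,1} = 2
g(11) = mex{1} = 0
So g(11) = 0.
Row C is a plain Nim row of size 7, so its Grundy value is 7.
Row D is a plain Nim row of size 1, so its Grundy value is 1.
By the Sprague-Grundy theorem, the Grundy value of a sum of independent games is the XOR of the component values.
Combined value = 8 ⊕ 0 ⊕ 7 ⊕ 1 = 14.

14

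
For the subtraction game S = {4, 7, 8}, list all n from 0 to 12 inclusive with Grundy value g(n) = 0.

Compute g(0), g(1), … for moves {4, 7, 8}:
k:     0  1  2  3  4  5  6  7  8  9 10 11 12
g(k):  0  0  0  0  1  1  1  1  2  2  2  2  0
The P-positions (g = 0) in 0..12 are 0, 1, 2, 3, 12.

0, 1, 2, 3, 12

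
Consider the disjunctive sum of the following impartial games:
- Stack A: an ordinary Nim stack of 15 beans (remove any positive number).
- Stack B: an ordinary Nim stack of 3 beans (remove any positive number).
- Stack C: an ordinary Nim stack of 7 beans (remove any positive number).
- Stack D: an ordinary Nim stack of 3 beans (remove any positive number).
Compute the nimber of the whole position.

Stack A is a plain Nim stack of size 15, so its Grundy value is 15.
Stack B is a plain Nim stack of size 3, so its Grundy value is 3.
Stack C is a plain Nim stack of size 7, so its Grundy value is 7.
Stack D is a plain Nim stack of size 3, so its Grundy value is 3.
The value of a disjunctive sum is the nim-sum of the parts.
Combined value = 15 XOR 3 XOR 7 XOR 3 = 8.

8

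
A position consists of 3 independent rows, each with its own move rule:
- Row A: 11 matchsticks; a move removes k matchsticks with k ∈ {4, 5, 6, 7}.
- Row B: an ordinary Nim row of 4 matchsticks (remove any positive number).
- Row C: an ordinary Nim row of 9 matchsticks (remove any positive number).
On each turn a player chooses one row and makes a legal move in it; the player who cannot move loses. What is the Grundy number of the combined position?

13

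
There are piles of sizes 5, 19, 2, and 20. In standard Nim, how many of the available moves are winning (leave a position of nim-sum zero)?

Compute the nim-sum pairwise:
5 ⊕ 19 = 22
22 ⊕ 2 = 20
20 ⊕ 20 = 0
The nim-sum is already 0, so every move leaves a nonzero nim-sum — there are no winning moves.

0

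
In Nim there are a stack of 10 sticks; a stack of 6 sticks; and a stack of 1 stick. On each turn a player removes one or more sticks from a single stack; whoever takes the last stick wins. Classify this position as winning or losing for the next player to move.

Winning position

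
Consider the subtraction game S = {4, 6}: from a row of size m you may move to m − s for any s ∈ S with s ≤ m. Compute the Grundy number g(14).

Compute g(0), g(1), … for moves {4, 6}:
k:     0  1  2  3  4  5  6  7  8  9 10 11 12 13 14
g(k):  0  0  0  0  1  1  1  1  2  2  0  0  0  0  1
So g(14) = 1.

1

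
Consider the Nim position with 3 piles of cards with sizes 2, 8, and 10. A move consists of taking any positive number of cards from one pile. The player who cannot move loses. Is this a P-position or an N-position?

P-position

Bitwise XOR of the heap sizes:
  0010  (2)
  1000  (8)
  1010  (10)
  ----
  0000  (0)
The nim-sum is 0, so this is a P-position: the player to move is in a losing position under optimal play.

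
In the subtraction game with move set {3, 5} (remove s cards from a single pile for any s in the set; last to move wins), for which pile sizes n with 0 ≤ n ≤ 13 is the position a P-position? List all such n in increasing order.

0, 1, 2, 8, 9, 10

Build the Grundy sequence with g(k) = mex{g(k−s) : s ∈ {3, 5}, s ≤ k}:
g(0) = mex{} = 0
g(1) = mex{} = 0
g(2) = mex{} = 0
g(3) = mex{0} = 1
g(4) = mex{0} = 1
g(5) = mex{0} = 1
g(6) = mex{0,1} = 2
g(7) = mex{0,1} = 2
g(8) = mex{1} = 0
g(9) = mex{1,2} = 0
g(10) = mex{1,2} = 0
g(11) = mex{0,2} = 1
g(12) = mex{0,2} = 1
g(13) = mex{0} = 1
The P-positions (g = 0) in 0..13 are 0, 1, 2, 8, 9, 10.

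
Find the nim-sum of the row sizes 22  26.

12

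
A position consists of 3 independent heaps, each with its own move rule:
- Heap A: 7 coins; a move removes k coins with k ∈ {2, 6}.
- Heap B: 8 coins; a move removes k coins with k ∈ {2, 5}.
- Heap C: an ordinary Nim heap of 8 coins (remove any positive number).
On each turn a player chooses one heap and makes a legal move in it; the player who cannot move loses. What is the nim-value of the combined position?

9

Build the Grundy sequence for heap A with g(k) = mex{g(k−s) : s ∈ {2, 6}, s ≤ k}:
g(0) = mex{} = 0
g(1) = mex{} = 0
g(2) = mex{0} = 1
g(3) = mex{0} = 1
g(4) = mex{1} = 0
g(5) = mex{1} = 0
g(6) = mex{0} = 1
g(7) = mex{0} = 1
So g(7) = 1.
Grundy values for heap B (subtraction set {2, 5}):
g(0) = mex{} = 0
g(1) = mex{} = 0
g(2) = mex{0} = 1
g(3) = mex{0} = 1
g(4) = mex{1} = 0
g(5) = mex{0,1} = 2
g(6) = mex{0} = 1
g(7) = mex{1,2} = 0
g(8) = mex{1} = 0
So g(8) = 0.
Heap C is a plain Nim heap of size 8, so its Grundy value is 8.
By the Sprague-Grundy theorem, the Grundy value of a sum of independent games is the XOR of the component values.
Combined value = 1 XOR 0 XOR 8 = 9.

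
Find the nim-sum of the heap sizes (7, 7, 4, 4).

Bitwise XOR of the heap sizes:
  111  (7)
  111  (7)
  100  (4)
  100  (4)
  ---
  000  (0)

0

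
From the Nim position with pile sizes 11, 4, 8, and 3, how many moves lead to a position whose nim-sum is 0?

1

In binary:
  1011  (11)
  0100  (4)
  1000  (8)
  0011  (3)
  ----
  0100  (4)
The overall nim-sum is X = 4. A pile of size p has a winning move iff p XOR X < p (reduce it to p XOR X).
  11: 11 XOR 4 = 15 ≥ 11 — no move.
  4: 4 XOR 4 = 0 < 4 — winning move (to 0).
  8: 8 XOR 4 = 12 ≥ 8 — no move.
  3: 3 XOR 4 = 7 ≥ 3 — no move.
That gives 1 winning move.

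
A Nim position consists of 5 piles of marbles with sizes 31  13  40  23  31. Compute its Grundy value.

50

Write each in binary and XOR column by column:
  011111  (31)
  001101  (13)
  101000  (40)
  010111  (23)
  011111  (31)
  ------
  110010  (50)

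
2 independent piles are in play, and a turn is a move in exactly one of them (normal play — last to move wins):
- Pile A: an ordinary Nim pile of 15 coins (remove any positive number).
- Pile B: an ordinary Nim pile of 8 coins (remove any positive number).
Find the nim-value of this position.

Pile A is a plain Nim pile of size 15, so its Grundy value is 15.
Pile B is a plain Nim pile of size 8, so its Grundy value is 8.
The value of a disjunctive sum is the nim-sum of the parts.
Combined value = 15 ⊕ 8 = 7.

7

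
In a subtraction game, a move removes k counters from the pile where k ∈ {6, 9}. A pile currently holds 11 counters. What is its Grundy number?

Build the Grundy sequence with g(k) = mex{g(k−s) : s ∈ {6, 9}, s ≤ k}:
k:     0  1  2  3  4  5  6  7  8  9 10 11
g(k):  0  0  0  0  0  0  1  1  1  1  1  1
So g(11) = 1.

1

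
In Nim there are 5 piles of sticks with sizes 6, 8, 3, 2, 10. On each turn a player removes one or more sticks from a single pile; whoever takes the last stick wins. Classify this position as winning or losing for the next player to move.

Winning position

Compute the nim-sum pairwise:
6 XOR 8 = 14
14 XOR 3 = 13
13 XOR 2 = 15
15 XOR 10 = 5
The nim-sum is 5 ≠ 0, so this is an N-position: the player to move can win.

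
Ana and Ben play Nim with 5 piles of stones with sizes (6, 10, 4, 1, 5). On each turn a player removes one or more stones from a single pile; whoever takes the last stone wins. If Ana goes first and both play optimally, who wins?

Ana wins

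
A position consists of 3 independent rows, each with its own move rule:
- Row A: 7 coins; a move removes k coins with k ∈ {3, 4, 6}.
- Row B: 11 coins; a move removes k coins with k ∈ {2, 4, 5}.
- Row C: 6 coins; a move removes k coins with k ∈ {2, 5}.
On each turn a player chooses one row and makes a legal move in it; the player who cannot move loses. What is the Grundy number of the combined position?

1

For row A, compute g(0), g(1), … with moves {3, 4, 6}:
k:     0  1  2  3  4  5  6  7
g(k):  0  0  0  1  1  1  2  2
So g(7) = 2.
Grundy values for row B (subtraction set {2, 4, 5}):
g(0) = mex{} = 0
g(1) = mex{} = 0
g(2) = mex{0} = 1
g(3) = mex{0} = 1
g(4) = mex{0,1} = 2
g(5) = mex{0,1} = 2
g(6) = mex{0,1,2} = 3
g(7) = mex{1,2} = 0
g(8) = mex{1,2,3} = 0
g(9) = mex{0,2} = 1
g(10) = mex{0,2,3} = 1
g(11) = mex{0,1,3} = 2
So g(11) = 2.
Build the Grundy sequence for row C with g(k) = mex{g(k−s) : s ∈ {2, 5}, s ≤ k}:
k:     0  1  2  3  4  5  6
g(k):  0  0  1  1  0  2  1
So g(6) = 1.
By the Sprague-Grundy theorem, the Grundy value of a sum of independent games is the XOR of the component values.
Combined value = 2 XOR 2 XOR 1 = 1.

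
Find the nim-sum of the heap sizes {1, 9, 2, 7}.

Nim-sum: 1 ⊕ 9 ⊕ 2 ⊕ 7 = 13.

13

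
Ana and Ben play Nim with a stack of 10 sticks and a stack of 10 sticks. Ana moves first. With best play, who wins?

Write each in binary and XOR column by column:
  1010  (10)
  1010  (10)
  ----
  0000  (0)
The nim-sum is 0, so this is a P-position: the player to move is in a losing position under optimal play; Ana is about to move from it and so loses — Ben wins.

Ben wins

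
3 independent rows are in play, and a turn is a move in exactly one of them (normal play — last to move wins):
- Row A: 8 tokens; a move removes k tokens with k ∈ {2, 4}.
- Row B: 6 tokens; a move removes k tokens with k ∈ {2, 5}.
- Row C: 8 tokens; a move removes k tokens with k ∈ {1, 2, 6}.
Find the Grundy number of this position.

For row A, compute g(0), g(1), … with moves {2, 4}:
k:     0  1  2  3  4  5  6  7  8
g(k):  0  0  1  1  2  2  0  0  1
So g(8) = 1.
Build the Grundy sequence for row B with g(k) = mex{g(k−s) : s ∈ {2, 5}, s ≤ k}:
g(0) = mex{} = 0
g(1) = mex{} = 0
g(2) = mex{0} = 1
g(3) = mex{0} = 1
g(4) = mex{1} = 0
g(5) = mex{0,1} = 2
g(6) = mex{0} = 1
So g(6) = 1.
For row C, compute g(0), g(1), … with moves {1, 2, 6}:
k:     0  1  2  3  4  5  6  7  8
g(k):  0  1  2  0  1  2  3  0  1
So g(8) = 1.
The value of a disjunctive sum is the nim-sum of the parts.
Combined value = 1 ⊕ 1 ⊕ 1 = 1.

1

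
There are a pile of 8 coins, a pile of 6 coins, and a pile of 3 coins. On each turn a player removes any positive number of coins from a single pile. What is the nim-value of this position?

Compute the nim-sum pairwise:
8 ^ 6 = 14
14 ^ 3 = 13

13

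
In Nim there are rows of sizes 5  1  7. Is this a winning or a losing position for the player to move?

In binary:
  101  (5)
  001  (1)
  111  (7)
  ---
  011  (3)
The nim-sum is 3 ≠ 0, so this is an N-position: the player to move can win.

Winning position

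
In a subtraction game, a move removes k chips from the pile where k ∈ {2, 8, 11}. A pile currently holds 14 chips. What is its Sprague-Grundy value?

0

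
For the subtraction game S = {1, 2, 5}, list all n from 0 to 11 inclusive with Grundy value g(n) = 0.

0, 3, 6, 9

Compute g(0), g(1), … for moves {1, 2, 5}:
g(0) = mex{} = 0
g(1) = mex{0} = 1
g(2) = mex{0,1} = 2
g(3) = mex{1,2} = 0
g(4) = mex{0,2} = 1
g(5) = mex{0,1} = 2
g(6) = mex{1,2} = 0
g(7) = mex{0,2} = 1
g(8) = mex{0,1} = 2
g(9) = mex{1,2} = 0
g(10) = mex{0,2} = 1
g(11) = mex{0,1} = 2
The P-positions (g = 0) in 0..11 are 0, 3, 6, 9.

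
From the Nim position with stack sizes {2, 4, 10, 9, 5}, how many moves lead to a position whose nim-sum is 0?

In binary:
  0010  (2)
  0100  (4)
  1010  (10)
  1001  (9)
  0101  (5)
  ----
  0000  (0)
The nim-sum is already 0, so every move leaves a nonzero nim-sum — there are no winning moves.

0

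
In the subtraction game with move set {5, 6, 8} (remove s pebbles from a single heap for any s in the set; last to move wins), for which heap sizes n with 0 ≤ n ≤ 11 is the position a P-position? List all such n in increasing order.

0, 1, 2, 3, 4

Build the Grundy sequence with g(k) = mex{g(k−s) : s ∈ {5, 6, 8}, s ≤ k}:
g(0) = mex{} = 0
g(1) = mex{} = 0
g(2) = mex{} = 0
g(3) = mex{} = 0
g(4) = mex{} = 0
g(5) = mex{0} = 1
g(6) = mex{0} = 1
g(7) = mex{0} = 1
g(8) = mex{0} = 1
g(9) = mex{0} = 1
g(10) = mex{0,1} = 2
g(11) = mex{0,1} = 2
The P-positions (g = 0) in 0..11 are 0, 1, 2, 3, 4.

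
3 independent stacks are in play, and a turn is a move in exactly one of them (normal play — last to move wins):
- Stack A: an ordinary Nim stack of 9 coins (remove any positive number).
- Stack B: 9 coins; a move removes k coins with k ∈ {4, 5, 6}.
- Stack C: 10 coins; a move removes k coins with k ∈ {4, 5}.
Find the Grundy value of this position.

11

Stack A is a plain Nim stack of size 9, so its Grundy value is 9.
Grundy values for stack B (subtraction set {4, 5, 6}):
g(0) = mex{} = 0
g(1) = mex{} = 0
g(2) = mex{} = 0
g(3) = mex{} = 0
g(4) = mex{0} = 1
g(5) = mex{0} = 1
g(6) = mex{0} = 1
g(7) = mex{0} = 1
g(8) = mex{0,1} = 2
g(9) = mex{0,1} = 2
So g(9) = 2.
Build the Grundy sequence for stack C with g(k) = mex{g(k−s) : s ∈ {4, 5}, s ≤ k}:
g(0) = mex{} = 0
g(1) = mex{} = 0
g(2) = mex{} = 0
g(3) = mex{} = 0
g(4) = mex{0} = 1
g(5) = mex{0} = 1
g(6) = mex{0} = 1
g(7) = mex{0} = 1
g(8) = mex{0,1} = 2
g(9) = mex{1} = 0
g(10) = mex{1} = 0
So g(10) = 0.
By the Sprague-Grundy theorem, the Grundy value of a sum of independent games is the XOR of the component values.
Combined value = 9 XOR 2 XOR 0 = 11.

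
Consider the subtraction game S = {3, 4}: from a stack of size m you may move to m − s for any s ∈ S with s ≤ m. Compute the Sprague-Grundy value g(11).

1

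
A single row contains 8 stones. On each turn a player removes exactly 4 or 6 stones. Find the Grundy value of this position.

2

Compute g(0), g(1), … for moves {4, 6}:
g(0) = mex{} = 0
g(1) = mex{} = 0
g(2) = mex{} = 0
g(3) = mex{} = 0
g(4) = mex{0} = 1
g(5) = mex{0} = 1
g(6) = mex{0} = 1
g(7) = mex{0} = 1
g(8) = mex{0,1} = 2
So g(8) = 2.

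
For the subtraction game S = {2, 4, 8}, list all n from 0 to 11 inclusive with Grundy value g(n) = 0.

0, 1, 6, 7

Build the Grundy sequence with g(k) = mex{g(k−s) : s ∈ {2, 4, 8}, s ≤ k}:
g(0) = mex{} = 0
g(1) = mex{} = 0
g(2) = mex{0} = 1
g(3) = mex{0} = 1
g(4) = mex{0,1} = 2
g(5) = mex{0,1} = 2
g(6) = mex{1,2} = 0
g(7) = mex{1,2} = 0
g(8) = mex{0,2} = 1
g(9) = mex{0,2} = 1
g(10) = mex{0,1} = 2
g(11) = mex{0,1} = 2
The P-positions (g = 0) in 0..11 are 0, 1, 6, 7.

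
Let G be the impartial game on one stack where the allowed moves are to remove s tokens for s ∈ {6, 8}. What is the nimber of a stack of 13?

2

Compute g(0), g(1), … for moves {6, 8}:
k:     0  1  2  3  4  5  6  7  8  9 10 11 12 13
g(k):  0  0  0  0  0  0  1  1  1  1  1  1  2  2
So g(13) = 2.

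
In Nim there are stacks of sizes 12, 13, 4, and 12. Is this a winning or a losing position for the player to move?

Winning position

Compute the nim-sum pairwise:
12 XOR 13 = 1
1 XOR 4 = 5
5 XOR 12 = 9
The nim-sum is 9 ≠ 0, so this is an N-position: the player to move can win.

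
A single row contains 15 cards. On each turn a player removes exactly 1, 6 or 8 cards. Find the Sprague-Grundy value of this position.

1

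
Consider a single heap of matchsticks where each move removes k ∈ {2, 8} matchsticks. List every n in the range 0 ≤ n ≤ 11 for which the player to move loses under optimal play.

Grundy values for subtraction set {2, 8}:
g(0) = mex{} = 0
g(1) = mex{} = 0
g(2) = mex{0} = 1
g(3) = mex{0} = 1
g(4) = mex{1} = 0
g(5) = mex{1} = 0
g(6) = mex{0} = 1
g(7) = mex{0} = 1
g(8) = mex{0,1} = 2
g(9) = mex{0,1} = 2
g(10) = mex{1,2} = 0
g(11) = mex{1,2} = 0
The P-positions (g = 0) in 0..11 are 0, 1, 4, 5, 10, 11.

0, 1, 4, 5, 10, 11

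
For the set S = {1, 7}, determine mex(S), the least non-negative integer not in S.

0

0 is not in the set, so the mex is 0.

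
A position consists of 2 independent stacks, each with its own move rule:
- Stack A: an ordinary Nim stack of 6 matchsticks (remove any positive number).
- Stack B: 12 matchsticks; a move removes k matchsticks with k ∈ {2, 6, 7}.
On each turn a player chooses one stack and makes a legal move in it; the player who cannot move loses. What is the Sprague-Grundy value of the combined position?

4

Stack A is a plain Nim stack of size 6, so its Grundy value is 6.
For stack B, compute g(0), g(1), … with moves {2, 6, 7}:
g(0) = mex{} = 0
g(1) = mex{} = 0
g(2) = mex{0} = 1
g(3) = mex{0} = 1
g(4) = mex{1} = 0
g(5) = mex{1} = 0
g(6) = mex{0} = 1
g(7) = mex{0} = 1
g(8) = mex{0,1} = 2
g(9) = mex{1} = 0
g(10) = mex{0,1,2} = 3
g(11) = mex{0} = 1
g(12) = mex{0,1,3} = 2
So g(12) = 2.
The value of a disjunctive sum is the nim-sum of the parts.
Combined value = 6 ⊕ 2 = 4.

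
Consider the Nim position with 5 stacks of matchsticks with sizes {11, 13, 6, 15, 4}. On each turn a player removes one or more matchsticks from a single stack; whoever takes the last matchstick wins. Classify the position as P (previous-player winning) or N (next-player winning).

Compute the nim-sum pairwise:
11 ^ 13 = 6
6 ^ 6 = 0
0 ^ 15 = 15
15 ^ 4 = 11
The nim-sum is 11 ≠ 0, so this is an N-position: the player to move can win.

N-position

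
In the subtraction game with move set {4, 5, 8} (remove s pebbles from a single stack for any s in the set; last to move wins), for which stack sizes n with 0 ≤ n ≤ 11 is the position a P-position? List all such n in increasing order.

0, 1, 2, 3

Compute g(0), g(1), … for moves {4, 5, 8}:
g(0) = mex{} = 0
g(1) = mex{} = 0
g(2) = mex{} = 0
g(3) = mex{} = 0
g(4) = mex{0} = 1
g(5) = mex{0} = 1
g(6) = mex{0} = 1
g(7) = mex{0} = 1
g(8) = mex{0,1} = 2
g(9) = mex{0,1} = 2
g(10) = mex{0,1} = 2
g(11) = mex{0,1} = 2
The P-positions (g = 0) in 0..11 are 0, 1, 2, 3.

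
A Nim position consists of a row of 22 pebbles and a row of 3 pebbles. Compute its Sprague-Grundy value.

Compute the nim-sum pairwise:
22 ⊕ 3 = 21

21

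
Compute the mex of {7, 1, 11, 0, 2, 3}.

4

The values 0, 1, 2, 3 are all present; 4 is the first non-negative integer missing from the set.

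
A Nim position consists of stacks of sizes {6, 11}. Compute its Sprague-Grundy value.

Compute the nim-sum pairwise:
6 XOR 11 = 13

13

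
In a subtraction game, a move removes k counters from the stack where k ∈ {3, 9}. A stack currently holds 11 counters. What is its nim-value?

Grundy values for subtraction set {3, 9}:
g(0) = mex{} = 0
g(1) = mex{} = 0
g(2) = mex{} = 0
g(3) = mex{0} = 1
g(4) = mex{0} = 1
g(5) = mex{0} = 1
g(6) = mex{1} = 0
g(7) = mex{1} = 0
g(8) = mex{1} = 0
g(9) = mex{0} = 1
g(10) = mex{0} = 1
g(11) = mex{0} = 1
So g(11) = 1.

1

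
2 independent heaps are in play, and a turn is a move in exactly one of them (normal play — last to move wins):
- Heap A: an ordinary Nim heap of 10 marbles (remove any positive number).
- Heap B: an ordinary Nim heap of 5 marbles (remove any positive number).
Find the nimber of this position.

15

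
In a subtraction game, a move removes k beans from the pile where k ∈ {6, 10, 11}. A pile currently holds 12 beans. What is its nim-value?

Grundy values for subtraction set {6, 10, 11}:
g(0) = mex{} = 0
g(1) = mex{} = 0
g(2) = mex{} = 0
g(3) = mex{} = 0
g(4) = mex{} = 0
g(5) = mex{} = 0
g(6) = mex{0} = 1
g(7) = mex{0} = 1
g(8) = mex{0} = 1
g(9) = mex{0} = 1
g(10) = mex{0} = 1
g(11) = mex{0} = 1
g(12) = mex{0,1} = 2
So g(12) = 2.

2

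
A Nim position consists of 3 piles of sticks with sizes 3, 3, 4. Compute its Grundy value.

4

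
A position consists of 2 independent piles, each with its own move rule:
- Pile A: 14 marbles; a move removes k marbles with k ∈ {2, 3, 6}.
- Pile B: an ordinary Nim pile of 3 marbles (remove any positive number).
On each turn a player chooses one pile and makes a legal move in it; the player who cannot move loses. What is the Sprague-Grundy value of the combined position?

For pile A, compute g(0), g(1), … with moves {2, 3, 6}:
g(0) = mex{} = 0
g(1) = mex{} = 0
g(2) = mex{0} = 1
g(3) = mex{0} = 1
g(4) = mex{0,1} = 2
g(5) = mex{1} = 0
g(6) = mex{0,1,2} = 3
g(7) = mex{0,2} = 1
g(8) = mex{0,1,3} = 2
g(9) = mex{1,3} = 0
g(10) = mex{1,2} = 0
g(11) = mex{0,2} = 1
g(12) = mex{0,3} = 1
g(13) = mex{0,1} = 2
g(14) = mex{1,2} = 0
So g(14) = 0.
Pile B is a plain Nim pile of size 3, so its Grundy value is 3.
By the Sprague-Grundy theorem, the Grundy value of a sum of independent games is the XOR of the component values.
Combined value = 0 XOR 3 = 3.

3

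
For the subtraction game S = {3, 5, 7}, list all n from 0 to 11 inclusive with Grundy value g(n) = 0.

0, 1, 2, 10, 11

Build the Grundy sequence with g(k) = mex{g(k−s) : s ∈ {3, 5, 7}, s ≤ k}:
g(0) = mex{} = 0
g(1) = mex{} = 0
g(2) = mex{} = 0
g(3) = mex{0} = 1
g(4) = mex{0} = 1
g(5) = mex{0} = 1
g(6) = mex{0,1} = 2
g(7) = mex{0,1} = 2
g(8) = mex{0,1} = 2
g(9) = mex{0,1,2} = 3
g(10) = mex{1,2} = 0
g(11) = mex{1,2} = 0
The P-positions (g = 0) in 0..11 are 0, 1, 2, 10, 11.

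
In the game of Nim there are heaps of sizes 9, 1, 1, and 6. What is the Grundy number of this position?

Compute the nim-sum pairwise:
9 ⊕ 1 = 8
8 ⊕ 1 = 9
9 ⊕ 6 = 15

15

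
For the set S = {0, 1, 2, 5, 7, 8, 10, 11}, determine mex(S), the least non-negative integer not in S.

The values 0, 1, 2 are all present; 3 is the first non-negative integer missing from the set.

3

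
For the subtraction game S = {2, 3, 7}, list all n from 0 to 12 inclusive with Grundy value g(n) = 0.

0, 1, 5, 6, 10, 11

Compute g(0), g(1), … for moves {2, 3, 7}:
g(0) = mex{} = 0
g(1) = mex{} = 0
g(2) = mex{0} = 1
g(3) = mex{0} = 1
g(4) = mex{0,1} = 2
g(5) = mex{1} = 0
g(6) = mex{1,2} = 0
g(7) = mex{0,2} = 1
g(8) = mex{0} = 1
g(9) = mex{0,1} = 2
g(10) = mex{1} = 0
g(11) = mex{1,2} = 0
g(12) = mex{0,2} = 1
The P-positions (g = 0) in 0..12 are 0, 1, 5, 6, 10, 11.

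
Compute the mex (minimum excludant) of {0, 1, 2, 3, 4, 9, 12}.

5

The values 0, 1, 2, 3, 4 are all present; 5 is the first non-negative integer missing from the set.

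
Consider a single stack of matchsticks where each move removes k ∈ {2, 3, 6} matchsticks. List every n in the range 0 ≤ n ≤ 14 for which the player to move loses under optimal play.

0, 1, 5, 9, 10, 14

Compute g(0), g(1), … for moves {2, 3, 6}:
g(0) = mex{} = 0
g(1) = mex{} = 0
g(2) = mex{0} = 1
g(3) = mex{0} = 1
g(4) = mex{0,1} = 2
g(5) = mex{1} = 0
g(6) = mex{0,1,2} = 3
g(7) = mex{0,2} = 1
g(8) = mex{0,1,3} = 2
g(9) = mex{1,3} = 0
g(10) = mex{1,2} = 0
g(11) = mex{0,2} = 1
g(12) = mex{0,3} = 1
g(13) = mex{0,1} = 2
g(14) = mex{1,2} = 0
The P-positions (g = 0) in 0..14 are 0, 1, 5, 9, 10, 14.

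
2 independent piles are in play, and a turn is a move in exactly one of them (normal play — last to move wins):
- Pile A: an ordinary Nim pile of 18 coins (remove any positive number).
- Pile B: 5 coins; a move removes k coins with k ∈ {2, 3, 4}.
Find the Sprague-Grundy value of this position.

16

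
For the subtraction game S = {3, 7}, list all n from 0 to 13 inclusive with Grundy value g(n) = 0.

0, 1, 2, 6, 10, 11, 12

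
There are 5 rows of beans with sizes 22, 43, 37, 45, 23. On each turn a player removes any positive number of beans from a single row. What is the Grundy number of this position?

Nim-sum: 22 XOR 43 XOR 37 XOR 45 XOR 23 = 34.

34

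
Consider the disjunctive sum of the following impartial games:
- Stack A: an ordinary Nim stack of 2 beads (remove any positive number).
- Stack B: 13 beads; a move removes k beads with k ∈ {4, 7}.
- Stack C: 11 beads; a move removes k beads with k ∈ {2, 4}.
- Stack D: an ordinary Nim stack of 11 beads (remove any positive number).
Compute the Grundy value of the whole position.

Stack A is a plain Nim stack of size 2, so its Grundy value is 2.
Grundy values for stack B (subtraction set {4, 7}):
g(0) = mex{} = 0
g(1) = mex{} = 0
g(2) = mex{} = 0
g(3) = mex{} = 0
g(4) = mex{0} = 1
g(5) = mex{0} = 1
g(6) = mex{0} = 1
g(7) = mex{0} = 1
g(8) = mex{0,1} = 2
g(9) = mex{0,1} = 2
g(10) = mex{0,1} = 2
g(11) = mex{1} = 0
g(12) = mex{1,2} = 0
g(13) = mex{1,2} = 0
So g(13) = 0.
For stack C, compute g(0), g(1), … with moves {2, 4}:
k:     0  1  2  3  4  5  6  7  8  9 10 11
g(k):  0  0  1  1  2  2  0  0  1  1  2  2
So g(11) = 2.
Stack D is a plain Nim stack of size 11, so its Grundy value is 11.
By the Sprague-Grundy theorem, the Grundy value of a sum of independent games is the XOR of the component values.
Combined value = 2 ⊕ 0 ⊕ 2 ⊕ 11 = 11.

11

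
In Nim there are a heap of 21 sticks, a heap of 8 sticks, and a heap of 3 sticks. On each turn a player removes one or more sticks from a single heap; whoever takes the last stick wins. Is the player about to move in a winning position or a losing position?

Bitwise XOR of the heap sizes:
  10101  (21)
  01000  (8)
  00011  (3)
  -----
  11110  (30)
The nim-sum is 30 ≠ 0, so this is an N-position: the player to move can win.

Winning position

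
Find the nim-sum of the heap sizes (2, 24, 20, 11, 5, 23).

Compute the nim-sum pairwise:
2 ⊕ 24 = 26
26 ⊕ 20 = 14
14 ⊕ 11 = 5
5 ⊕ 5 = 0
0 ⊕ 23 = 23

23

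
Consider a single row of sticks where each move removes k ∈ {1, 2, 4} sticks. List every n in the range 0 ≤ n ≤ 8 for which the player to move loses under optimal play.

0, 3, 6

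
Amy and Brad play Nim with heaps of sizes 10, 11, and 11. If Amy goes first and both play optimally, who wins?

Nim-sum: 10 ⊕ 11 ⊕ 11 = 10.
The nim-sum is 10 ≠ 0, so this is an N-position: the player to move can win; Amy has a winning move.

Amy wins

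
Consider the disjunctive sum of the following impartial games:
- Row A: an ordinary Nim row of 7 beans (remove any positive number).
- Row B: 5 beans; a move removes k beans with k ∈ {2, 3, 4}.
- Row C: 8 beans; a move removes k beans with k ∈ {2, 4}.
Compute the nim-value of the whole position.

4

Row A is a plain Nim row of size 7, so its Grundy value is 7.
Grundy values for row B (subtraction set {2, 3, 4}):
g(0) = mex{} = 0
g(1) = mex{} = 0
g(2) = mex{0} = 1
g(3) = mex{0} = 1
g(4) = mex{0,1} = 2
g(5) = mex{0,1} = 2
So g(5) = 2.
For row C, compute g(0), g(1), … with moves {2, 4}:
g(0) = mex{} = 0
g(1) = mex{} = 0
g(2) = mex{0} = 1
g(3) = mex{0} = 1
g(4) = mex{0,1} = 2
g(5) = mex{0,1} = 2
g(6) = mex{1,2} = 0
g(7) = mex{1,2} = 0
g(8) = mex{0,2} = 1
So g(8) = 1.
By the Sprague-Grundy theorem, the Grundy value of a sum of independent games is the XOR of the component values.
Combined value = 7 XOR 2 XOR 1 = 4.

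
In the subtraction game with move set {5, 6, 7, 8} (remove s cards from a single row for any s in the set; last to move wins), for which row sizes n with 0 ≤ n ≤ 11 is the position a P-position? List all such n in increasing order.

Build the Grundy sequence with g(k) = mex{g(k−s) : s ∈ {5, 6, 7, 8}, s ≤ k}:
g(0) = mex{} = 0
g(1) = mex{} = 0
g(2) = mex{} = 0
g(3) = mex{} = 0
g(4) = mex{} = 0
g(5) = mex{0} = 1
g(6) = mex{0} = 1
g(7) = mex{0} = 1
g(8) = mex{0} = 1
g(9) = mex{0} = 1
g(10) = mex{0,1} = 2
g(11) = mex{0,1} = 2
The P-positions (g = 0) in 0..11 are 0, 1, 2, 3, 4.

0, 1, 2, 3, 4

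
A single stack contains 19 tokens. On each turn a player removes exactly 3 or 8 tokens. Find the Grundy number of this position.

2

Grundy values for subtraction set {3, 8}:
k:     0  1  2  3  4  5  6  7  8  9 10 11 12 13 14 15 16 17 18 19
g(k):  0  0  0  1  1  1  0  0  2  1  1  0  0  0  1  1  1  0  0  2
So g(19) = 2.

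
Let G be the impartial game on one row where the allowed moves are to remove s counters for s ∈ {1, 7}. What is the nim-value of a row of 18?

0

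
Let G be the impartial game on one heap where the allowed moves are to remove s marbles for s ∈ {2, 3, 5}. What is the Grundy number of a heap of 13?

3

Grundy values for subtraction set {2, 3, 5}:
g(0) = mex{} = 0
g(1) = mex{} = 0
g(2) = mex{0} = 1
g(3) = mex{0} = 1
g(4) = mex{0,1} = 2
g(5) = mex{0,1} = 2
g(6) = mex{0,1,2} = 3
g(7) = mex{1,2} = 0
g(8) = mex{1,2,3} = 0
g(9) = mex{0,2,3} = 1
g(10) = mex{0,2} = 1
g(11) = mex{0,1,3} = 2
g(12) = mex{0,1} = 2
g(13) = mex{0,1,2} = 3
So g(13) = 3.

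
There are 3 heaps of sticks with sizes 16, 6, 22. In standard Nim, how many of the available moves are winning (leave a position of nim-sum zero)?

Nim-sum: 16 ⊕ 6 ⊕ 22 = 0.
The nim-sum is already 0, so every move leaves a nonzero nim-sum — there are no winning moves.

0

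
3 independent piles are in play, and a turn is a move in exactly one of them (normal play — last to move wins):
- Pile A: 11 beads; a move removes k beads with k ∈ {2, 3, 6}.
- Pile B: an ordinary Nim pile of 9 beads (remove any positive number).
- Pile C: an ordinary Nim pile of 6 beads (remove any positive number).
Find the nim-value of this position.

For pile A, compute g(0), g(1), … with moves {2, 3, 6}:
k:     0  1  2  3  4  5  6  7  8  9 10 11
g(k):  0  0  1  1  2  0  3  1  2  0  0  1
So g(11) = 1.
Pile B is a plain Nim pile of size 9, so its Grundy value is 9.
Pile C is a plain Nim pile of size 6, so its Grundy value is 6.
The value of a disjunctive sum is the nim-sum of the parts.
Combined value = 1 XOR 9 XOR 6 = 14.

14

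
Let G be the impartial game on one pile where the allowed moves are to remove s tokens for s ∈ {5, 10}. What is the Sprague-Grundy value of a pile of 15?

0

Grundy values for subtraction set {5, 10}:
k:     0  1  2  3  4  5  6  7  8  9 10 11 12 13 14 15
g(k):  0  0  0  0  0  1  1  1  1  1  2  2  2  2  2  0
So g(15) = 0.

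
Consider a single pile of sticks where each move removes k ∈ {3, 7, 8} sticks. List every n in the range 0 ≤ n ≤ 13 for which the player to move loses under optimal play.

0, 1, 2, 6, 11, 12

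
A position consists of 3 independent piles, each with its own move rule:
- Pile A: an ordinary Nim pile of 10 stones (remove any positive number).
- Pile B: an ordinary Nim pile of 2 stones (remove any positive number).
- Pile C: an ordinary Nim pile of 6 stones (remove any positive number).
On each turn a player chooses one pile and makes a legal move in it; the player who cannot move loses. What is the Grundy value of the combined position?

14

Pile A is a plain Nim pile of size 10, so its Grundy value is 10.
Pile B is a plain Nim pile of size 2, so its Grundy value is 2.
Pile C is a plain Nim pile of size 6, so its Grundy value is 6.
By the Sprague-Grundy theorem, the Grundy value of a sum of independent games is the XOR of the component values.
Combined value = 10 XOR 2 XOR 6 = 14.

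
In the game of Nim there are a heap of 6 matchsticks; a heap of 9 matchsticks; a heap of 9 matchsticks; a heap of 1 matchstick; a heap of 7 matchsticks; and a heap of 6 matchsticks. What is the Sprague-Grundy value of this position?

Nim-sum: 6 XOR 9 XOR 9 XOR 1 XOR 7 XOR 6 = 6.

6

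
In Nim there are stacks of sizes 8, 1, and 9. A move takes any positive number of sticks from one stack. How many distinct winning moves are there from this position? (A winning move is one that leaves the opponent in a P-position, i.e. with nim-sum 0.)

0

Write each in binary and XOR column by column:
  1000  (8)
  0001  (1)
  1001  (9)
  ----
  0000  (0)
The nim-sum is already 0, so every move leaves a nonzero nim-sum — there are no winning moves.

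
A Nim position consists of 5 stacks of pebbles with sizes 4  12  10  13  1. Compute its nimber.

Nim-sum: 4 ⊕ 12 ⊕ 10 ⊕ 13 ⊕ 1 = 14.

14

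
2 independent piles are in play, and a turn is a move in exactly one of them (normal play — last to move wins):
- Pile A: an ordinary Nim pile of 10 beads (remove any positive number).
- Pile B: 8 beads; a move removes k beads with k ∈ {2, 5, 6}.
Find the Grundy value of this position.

10

Pile A is a plain Nim pile of size 10, so its Grundy value is 10.
Build the Grundy sequence for pile B with g(k) = mex{g(k−s) : s ∈ {2, 5, 6}, s ≤ k}:
k:     0  1  2  3  4  5  6  7  8
g(k):  0  0  1  1  0  2  1  3  0
So g(8) = 0.
The value of a disjunctive sum is the nim-sum of the parts.
Combined value = 10 XOR 0 = 10.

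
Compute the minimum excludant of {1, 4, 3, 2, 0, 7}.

The values 0, 1, 2, 3, 4 are all present; 5 is the first non-negative integer missing from the set.

5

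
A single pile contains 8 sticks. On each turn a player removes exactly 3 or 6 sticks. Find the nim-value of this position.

2

Grundy values for subtraction set {3, 6}:
g(0) = mex{} = 0
g(1) = mex{} = 0
g(2) = mex{} = 0
g(3) = mex{0} = 1
g(4) = mex{0} = 1
g(5) = mex{0} = 1
g(6) = mex{0,1} = 2
g(7) = mex{0,1} = 2
g(8) = mex{0,1} = 2
So g(8) = 2.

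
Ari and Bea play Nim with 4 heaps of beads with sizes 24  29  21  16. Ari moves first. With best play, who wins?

Write each in binary and XOR column by column:
  11000  (24)
  11101  (29)
  10101  (21)
  10000  (16)
  -----
  00000  (0)
The nim-sum is 0, so this is a P-position: the player to move is in a losing position under optimal play; Ari is about to move from it and so loses — Bea wins.

Bea wins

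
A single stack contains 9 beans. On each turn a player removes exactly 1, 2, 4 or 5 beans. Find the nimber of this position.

Grundy values for subtraction set {1, 2, 4, 5}:
g(0) = mex{} = 0
g(1) = mex{0} = 1
g(2) = mex{0,1} = 2
g(3) = mex{1,2} = 0
g(4) = mex{0,2} = 1
g(5) = mex{0,1} = 2
g(6) = mex{1,2} = 0
g(7) = mex{0,2} = 1
g(8) = mex{0,1} = 2
g(9) = mex{1,2} = 0
So g(9) = 0.

0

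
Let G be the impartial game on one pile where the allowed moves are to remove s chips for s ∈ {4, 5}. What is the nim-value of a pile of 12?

0

Build the Grundy sequence with g(k) = mex{g(k−s) : s ∈ {4, 5}, s ≤ k}:
k:     0  1  2  3  4  5  6  7  8  9 10 11 12
g(k):  0  0  0  0  1  1  1  1  2  0  0  0  0
So g(12) = 0.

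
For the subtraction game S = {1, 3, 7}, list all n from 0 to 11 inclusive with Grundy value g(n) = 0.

0, 2, 4, 6, 8, 10

Grundy values for subtraction set {1, 3, 7}:
k:     0  1  2  3  4  5  6  7  8  9 10 11
g(k):  0  1  0  1  0  1  0  1  0  1  0  1
The P-positions (g = 0) in 0..11 are 0, 2, 4, 6, 8, 10.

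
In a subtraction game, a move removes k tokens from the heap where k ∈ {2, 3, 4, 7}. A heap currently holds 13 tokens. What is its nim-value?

Compute g(0), g(1), … for moves {2, 3, 4, 7}:
k:     0  1  2  3  4  5  6  7  8  9 10 11 12 13
g(k):  0  0  1  1  2  2  0  3  1  4  2  0  0  1
So g(13) = 1.

1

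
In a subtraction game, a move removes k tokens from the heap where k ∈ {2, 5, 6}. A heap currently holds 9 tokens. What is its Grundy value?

Grundy values for subtraction set {2, 5, 6}:
g(0) = mex{} = 0
g(1) = mex{} = 0
g(2) = mex{0} = 1
g(3) = mex{0} = 1
g(4) = mex{1} = 0
g(5) = mex{0,1} = 2
g(6) = mex{0} = 1
g(7) = mex{0,1,2} = 3
g(8) = mex{1} = 0
g(9) = mex{0,1,3} = 2
So g(9) = 2.

2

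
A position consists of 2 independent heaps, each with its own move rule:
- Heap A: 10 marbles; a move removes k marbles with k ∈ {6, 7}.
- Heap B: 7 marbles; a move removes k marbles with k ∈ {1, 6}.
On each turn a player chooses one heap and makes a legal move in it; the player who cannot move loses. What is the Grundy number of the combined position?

1

Build the Grundy sequence for heap A with g(k) = mex{g(k−s) : s ∈ {6, 7}, s ≤ k}:
g(0) = mex{} = 0
g(1) = mex{} = 0
g(2) = mex{} = 0
g(3) = mex{} = 0
g(4) = mex{} = 0
g(5) = mex{} = 0
g(6) = mex{0} = 1
g(7) = mex{0} = 1
g(8) = mex{0} = 1
g(9) = mex{0} = 1
g(10) = mex{0} = 1
So g(10) = 1.
For heap B, compute g(0), g(1), … with moves {1, 6}:
g(0) = mex{} = 0
g(1) = mex{0} = 1
g(2) = mex{1} = 0
g(3) = mex{0} = 1
g(4) = mex{1} = 0
g(5) = mex{0} = 1
g(6) = mex{0,1} = 2
g(7) = mex{1,2} = 0
So g(7) = 0.
The value of a disjunctive sum is the nim-sum of the parts.
Combined value = 1 ⊕ 0 = 1.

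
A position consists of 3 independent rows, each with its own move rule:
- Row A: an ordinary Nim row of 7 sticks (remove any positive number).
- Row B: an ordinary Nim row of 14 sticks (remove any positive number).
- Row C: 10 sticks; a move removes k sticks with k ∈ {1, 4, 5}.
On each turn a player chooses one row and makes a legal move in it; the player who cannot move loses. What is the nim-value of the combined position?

Row A is a plain Nim row of size 7, so its Grundy value is 7.
Row B is a plain Nim row of size 14, so its Grundy value is 14.
For row C, compute g(0), g(1), … with moves {1, 4, 5}:
g(0) = mex{} = 0
g(1) = mex{0} = 1
g(2) = mex{1} = 0
g(3) = mex{0} = 1
g(4) = mex{0,1} = 2
g(5) = mex{0,1,2} = 3
g(6) = mex{0,1,3} = 2
g(7) = mex{0,1,2} = 3
g(8) = mex{1,2,3} = 0
g(9) = mex{0,2,3} = 1
g(10) = mex{1,2,3} = 0
So g(10) = 0.
The value of a disjunctive sum is the nim-sum of the parts.
Combined value = 7 ⊕ 14 ⊕ 0 = 9.

9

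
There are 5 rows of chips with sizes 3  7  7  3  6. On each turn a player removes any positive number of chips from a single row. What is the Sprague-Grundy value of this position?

Write each in binary and XOR column by column:
  011  (3)
  111  (7)
  111  (7)
  011  (3)
  110  (6)
  ---
  110  (6)

6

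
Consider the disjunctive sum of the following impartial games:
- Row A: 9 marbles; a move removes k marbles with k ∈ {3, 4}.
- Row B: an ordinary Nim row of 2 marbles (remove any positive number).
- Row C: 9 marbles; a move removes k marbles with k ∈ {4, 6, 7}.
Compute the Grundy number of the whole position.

Build the Grundy sequence for row A with g(k) = mex{g(k−s) : s ∈ {3, 4}, s ≤ k}:
g(0) = mex{} = 0
g(1) = mex{} = 0
g(2) = mex{} = 0
g(3) = mex{0} = 1
g(4) = mex{0} = 1
g(5) = mex{0} = 1
g(6) = mex{0,1} = 2
g(7) = mex{1} = 0
g(8) = mex{1} = 0
g(9) = mex{1,2} = 0
So g(9) = 0.
Row B is a plain Nim row of size 2, so its Grundy value is 2.
Grundy values for row C (subtraction set {4, 6, 7}):
k:     0  1  2  3  4  5  6  7  8  9
g(k):  0  0  0  0  1  1  1  1  2  2
So g(9) = 2.
The value of a disjunctive sum is the nim-sum of the parts.
Combined value = 0 XOR 2 XOR 2 = 0.

0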